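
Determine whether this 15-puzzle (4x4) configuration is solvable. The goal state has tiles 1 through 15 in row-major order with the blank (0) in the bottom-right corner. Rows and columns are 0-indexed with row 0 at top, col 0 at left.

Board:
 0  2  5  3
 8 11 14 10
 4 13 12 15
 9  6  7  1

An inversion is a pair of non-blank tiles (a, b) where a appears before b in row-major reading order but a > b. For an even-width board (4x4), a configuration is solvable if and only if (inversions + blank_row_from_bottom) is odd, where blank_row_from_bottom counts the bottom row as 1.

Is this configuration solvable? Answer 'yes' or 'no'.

Answer: yes

Derivation:
Inversions: 47
Blank is in row 0 (0-indexed from top), which is row 4 counting from the bottom (bottom = 1).
47 + 4 = 51, which is odd, so the puzzle is solvable.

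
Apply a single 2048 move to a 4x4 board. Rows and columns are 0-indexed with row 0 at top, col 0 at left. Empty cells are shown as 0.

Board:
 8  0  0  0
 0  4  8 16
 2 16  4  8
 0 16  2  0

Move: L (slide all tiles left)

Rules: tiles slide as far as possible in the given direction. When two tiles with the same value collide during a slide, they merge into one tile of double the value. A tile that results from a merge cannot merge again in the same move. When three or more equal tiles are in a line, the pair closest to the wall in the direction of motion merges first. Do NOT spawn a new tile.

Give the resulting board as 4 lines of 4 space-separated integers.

Slide left:
row 0: [8, 0, 0, 0] -> [8, 0, 0, 0]
row 1: [0, 4, 8, 16] -> [4, 8, 16, 0]
row 2: [2, 16, 4, 8] -> [2, 16, 4, 8]
row 3: [0, 16, 2, 0] -> [16, 2, 0, 0]

Answer:  8  0  0  0
 4  8 16  0
 2 16  4  8
16  2  0  0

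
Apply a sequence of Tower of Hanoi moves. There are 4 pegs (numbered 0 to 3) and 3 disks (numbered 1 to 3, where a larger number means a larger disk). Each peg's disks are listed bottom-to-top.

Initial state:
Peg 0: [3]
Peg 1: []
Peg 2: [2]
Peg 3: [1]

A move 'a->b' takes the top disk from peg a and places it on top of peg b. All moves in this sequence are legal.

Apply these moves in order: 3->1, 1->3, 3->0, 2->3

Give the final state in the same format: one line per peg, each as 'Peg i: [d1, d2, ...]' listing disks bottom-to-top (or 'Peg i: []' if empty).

Answer: Peg 0: [3, 1]
Peg 1: []
Peg 2: []
Peg 3: [2]

Derivation:
After move 1 (3->1):
Peg 0: [3]
Peg 1: [1]
Peg 2: [2]
Peg 3: []

After move 2 (1->3):
Peg 0: [3]
Peg 1: []
Peg 2: [2]
Peg 3: [1]

After move 3 (3->0):
Peg 0: [3, 1]
Peg 1: []
Peg 2: [2]
Peg 3: []

After move 4 (2->3):
Peg 0: [3, 1]
Peg 1: []
Peg 2: []
Peg 3: [2]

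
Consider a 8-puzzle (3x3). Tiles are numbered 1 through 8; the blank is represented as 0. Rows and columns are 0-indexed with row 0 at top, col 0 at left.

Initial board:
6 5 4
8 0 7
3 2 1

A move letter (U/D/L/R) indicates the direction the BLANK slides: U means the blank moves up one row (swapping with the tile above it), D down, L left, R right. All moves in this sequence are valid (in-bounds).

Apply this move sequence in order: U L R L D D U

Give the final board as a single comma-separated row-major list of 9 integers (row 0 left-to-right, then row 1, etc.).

Answer: 8, 6, 4, 0, 5, 7, 3, 2, 1

Derivation:
After move 1 (U):
6 0 4
8 5 7
3 2 1

After move 2 (L):
0 6 4
8 5 7
3 2 1

After move 3 (R):
6 0 4
8 5 7
3 2 1

After move 4 (L):
0 6 4
8 5 7
3 2 1

After move 5 (D):
8 6 4
0 5 7
3 2 1

After move 6 (D):
8 6 4
3 5 7
0 2 1

After move 7 (U):
8 6 4
0 5 7
3 2 1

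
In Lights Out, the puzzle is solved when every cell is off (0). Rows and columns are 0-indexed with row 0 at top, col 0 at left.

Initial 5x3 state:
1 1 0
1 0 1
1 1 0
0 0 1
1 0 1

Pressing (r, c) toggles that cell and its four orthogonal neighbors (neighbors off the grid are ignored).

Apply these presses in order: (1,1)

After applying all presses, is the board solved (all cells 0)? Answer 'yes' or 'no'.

After press 1 at (1,1):
1 0 0
0 1 0
1 0 0
0 0 1
1 0 1

Lights still on: 6

Answer: no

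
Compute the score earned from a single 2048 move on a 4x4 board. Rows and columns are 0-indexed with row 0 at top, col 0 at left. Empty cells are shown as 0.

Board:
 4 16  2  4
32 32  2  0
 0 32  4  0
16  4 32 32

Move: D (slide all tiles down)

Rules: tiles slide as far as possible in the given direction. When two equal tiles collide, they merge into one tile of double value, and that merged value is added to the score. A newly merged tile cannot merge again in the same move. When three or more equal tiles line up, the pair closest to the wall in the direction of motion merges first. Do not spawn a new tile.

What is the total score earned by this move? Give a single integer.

Slide down:
col 0: [4, 32, 0, 16] -> [0, 4, 32, 16]  score +0 (running 0)
col 1: [16, 32, 32, 4] -> [0, 16, 64, 4]  score +64 (running 64)
col 2: [2, 2, 4, 32] -> [0, 4, 4, 32]  score +4 (running 68)
col 3: [4, 0, 0, 32] -> [0, 0, 4, 32]  score +0 (running 68)
Board after move:
 0  0  0  0
 4 16  4  0
32 64  4  4
16  4 32 32

Answer: 68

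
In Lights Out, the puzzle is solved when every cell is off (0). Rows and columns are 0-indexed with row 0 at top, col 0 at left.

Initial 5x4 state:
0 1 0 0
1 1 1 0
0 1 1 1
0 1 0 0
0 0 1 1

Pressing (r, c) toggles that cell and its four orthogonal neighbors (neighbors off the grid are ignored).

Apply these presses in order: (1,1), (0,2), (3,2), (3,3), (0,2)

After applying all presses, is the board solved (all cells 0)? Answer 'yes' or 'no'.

After press 1 at (1,1):
0 0 0 0
0 0 0 0
0 0 1 1
0 1 0 0
0 0 1 1

After press 2 at (0,2):
0 1 1 1
0 0 1 0
0 0 1 1
0 1 0 0
0 0 1 1

After press 3 at (3,2):
0 1 1 1
0 0 1 0
0 0 0 1
0 0 1 1
0 0 0 1

After press 4 at (3,3):
0 1 1 1
0 0 1 0
0 0 0 0
0 0 0 0
0 0 0 0

After press 5 at (0,2):
0 0 0 0
0 0 0 0
0 0 0 0
0 0 0 0
0 0 0 0

Lights still on: 0

Answer: yes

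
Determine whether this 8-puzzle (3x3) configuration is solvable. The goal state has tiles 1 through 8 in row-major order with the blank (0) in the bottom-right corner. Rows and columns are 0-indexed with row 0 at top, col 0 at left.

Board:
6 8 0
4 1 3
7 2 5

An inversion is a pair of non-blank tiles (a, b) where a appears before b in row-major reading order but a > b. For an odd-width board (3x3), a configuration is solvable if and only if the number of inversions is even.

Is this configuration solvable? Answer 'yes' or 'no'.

Inversions (pairs i<j in row-major order where tile[i] > tile[j] > 0): 17
17 is odd, so the puzzle is not solvable.

Answer: no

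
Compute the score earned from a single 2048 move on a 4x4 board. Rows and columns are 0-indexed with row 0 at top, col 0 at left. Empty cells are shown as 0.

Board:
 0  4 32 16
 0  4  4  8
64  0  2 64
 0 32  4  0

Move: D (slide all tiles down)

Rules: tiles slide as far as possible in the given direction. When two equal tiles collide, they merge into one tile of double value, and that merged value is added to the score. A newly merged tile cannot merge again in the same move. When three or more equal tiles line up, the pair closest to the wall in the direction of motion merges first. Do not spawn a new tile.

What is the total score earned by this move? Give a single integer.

Answer: 8

Derivation:
Slide down:
col 0: [0, 0, 64, 0] -> [0, 0, 0, 64]  score +0 (running 0)
col 1: [4, 4, 0, 32] -> [0, 0, 8, 32]  score +8 (running 8)
col 2: [32, 4, 2, 4] -> [32, 4, 2, 4]  score +0 (running 8)
col 3: [16, 8, 64, 0] -> [0, 16, 8, 64]  score +0 (running 8)
Board after move:
 0  0 32  0
 0  0  4 16
 0  8  2  8
64 32  4 64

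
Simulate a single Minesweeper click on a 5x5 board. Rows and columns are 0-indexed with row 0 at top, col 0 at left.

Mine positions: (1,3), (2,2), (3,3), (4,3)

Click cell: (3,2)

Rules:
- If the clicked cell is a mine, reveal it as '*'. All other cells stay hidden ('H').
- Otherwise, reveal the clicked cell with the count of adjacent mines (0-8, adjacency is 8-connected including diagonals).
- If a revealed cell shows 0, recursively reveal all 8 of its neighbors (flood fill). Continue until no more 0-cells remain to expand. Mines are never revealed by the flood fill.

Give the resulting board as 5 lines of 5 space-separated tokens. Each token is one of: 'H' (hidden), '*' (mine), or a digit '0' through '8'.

H H H H H
H H H H H
H H H H H
H H 3 H H
H H H H H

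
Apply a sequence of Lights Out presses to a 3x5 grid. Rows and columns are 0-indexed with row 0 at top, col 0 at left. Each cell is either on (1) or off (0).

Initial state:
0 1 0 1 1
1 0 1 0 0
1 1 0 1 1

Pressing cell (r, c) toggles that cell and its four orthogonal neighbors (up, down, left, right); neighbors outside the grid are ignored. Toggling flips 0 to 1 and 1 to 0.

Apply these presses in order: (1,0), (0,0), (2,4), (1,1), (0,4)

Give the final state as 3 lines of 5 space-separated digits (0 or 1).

Answer: 0 1 0 0 0
0 0 0 0 0
0 0 0 0 0

Derivation:
After press 1 at (1,0):
1 1 0 1 1
0 1 1 0 0
0 1 0 1 1

After press 2 at (0,0):
0 0 0 1 1
1 1 1 0 0
0 1 0 1 1

After press 3 at (2,4):
0 0 0 1 1
1 1 1 0 1
0 1 0 0 0

After press 4 at (1,1):
0 1 0 1 1
0 0 0 0 1
0 0 0 0 0

After press 5 at (0,4):
0 1 0 0 0
0 0 0 0 0
0 0 0 0 0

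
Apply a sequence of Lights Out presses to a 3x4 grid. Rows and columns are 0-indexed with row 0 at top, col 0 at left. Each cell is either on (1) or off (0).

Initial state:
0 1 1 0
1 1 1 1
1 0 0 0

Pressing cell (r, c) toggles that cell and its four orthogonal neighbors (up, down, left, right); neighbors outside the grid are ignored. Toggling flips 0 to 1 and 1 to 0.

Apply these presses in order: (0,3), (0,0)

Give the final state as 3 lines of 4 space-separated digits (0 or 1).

After press 1 at (0,3):
0 1 0 1
1 1 1 0
1 0 0 0

After press 2 at (0,0):
1 0 0 1
0 1 1 0
1 0 0 0

Answer: 1 0 0 1
0 1 1 0
1 0 0 0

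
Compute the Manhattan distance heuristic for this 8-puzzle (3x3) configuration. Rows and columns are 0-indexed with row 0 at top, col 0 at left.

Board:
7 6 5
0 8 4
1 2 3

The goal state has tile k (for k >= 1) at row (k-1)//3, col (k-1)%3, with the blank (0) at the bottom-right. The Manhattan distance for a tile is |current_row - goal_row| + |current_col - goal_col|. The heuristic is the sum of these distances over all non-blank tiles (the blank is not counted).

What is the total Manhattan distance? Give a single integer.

Tile 7: (0,0)->(2,0) = 2
Tile 6: (0,1)->(1,2) = 2
Tile 5: (0,2)->(1,1) = 2
Tile 8: (1,1)->(2,1) = 1
Tile 4: (1,2)->(1,0) = 2
Tile 1: (2,0)->(0,0) = 2
Tile 2: (2,1)->(0,1) = 2
Tile 3: (2,2)->(0,2) = 2
Sum: 2 + 2 + 2 + 1 + 2 + 2 + 2 + 2 = 15

Answer: 15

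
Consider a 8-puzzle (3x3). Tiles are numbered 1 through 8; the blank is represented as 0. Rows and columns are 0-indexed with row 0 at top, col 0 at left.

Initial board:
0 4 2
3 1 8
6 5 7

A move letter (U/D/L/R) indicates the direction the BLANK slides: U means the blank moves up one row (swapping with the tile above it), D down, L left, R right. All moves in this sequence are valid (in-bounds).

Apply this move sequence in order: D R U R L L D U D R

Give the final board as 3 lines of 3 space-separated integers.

After move 1 (D):
3 4 2
0 1 8
6 5 7

After move 2 (R):
3 4 2
1 0 8
6 5 7

After move 3 (U):
3 0 2
1 4 8
6 5 7

After move 4 (R):
3 2 0
1 4 8
6 5 7

After move 5 (L):
3 0 2
1 4 8
6 5 7

After move 6 (L):
0 3 2
1 4 8
6 5 7

After move 7 (D):
1 3 2
0 4 8
6 5 7

After move 8 (U):
0 3 2
1 4 8
6 5 7

After move 9 (D):
1 3 2
0 4 8
6 5 7

After move 10 (R):
1 3 2
4 0 8
6 5 7

Answer: 1 3 2
4 0 8
6 5 7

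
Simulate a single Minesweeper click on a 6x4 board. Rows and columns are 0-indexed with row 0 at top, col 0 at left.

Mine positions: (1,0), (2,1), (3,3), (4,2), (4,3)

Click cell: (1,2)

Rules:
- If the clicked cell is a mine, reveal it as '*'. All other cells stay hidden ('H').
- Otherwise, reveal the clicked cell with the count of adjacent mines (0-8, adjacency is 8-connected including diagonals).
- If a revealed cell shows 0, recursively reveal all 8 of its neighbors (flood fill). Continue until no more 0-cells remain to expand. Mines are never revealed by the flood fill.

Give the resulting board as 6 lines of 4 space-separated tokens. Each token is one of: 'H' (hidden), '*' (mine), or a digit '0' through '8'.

H H H H
H H 1 H
H H H H
H H H H
H H H H
H H H H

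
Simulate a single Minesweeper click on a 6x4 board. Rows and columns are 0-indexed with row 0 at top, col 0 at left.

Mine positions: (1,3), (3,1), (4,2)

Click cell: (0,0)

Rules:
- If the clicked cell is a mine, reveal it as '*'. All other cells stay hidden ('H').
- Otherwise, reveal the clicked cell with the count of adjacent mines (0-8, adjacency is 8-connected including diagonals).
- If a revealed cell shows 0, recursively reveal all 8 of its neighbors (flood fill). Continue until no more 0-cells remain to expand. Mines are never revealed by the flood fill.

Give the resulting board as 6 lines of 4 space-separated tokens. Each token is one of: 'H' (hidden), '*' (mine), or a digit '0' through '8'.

0 0 1 H
0 0 1 H
1 1 2 H
H H H H
H H H H
H H H H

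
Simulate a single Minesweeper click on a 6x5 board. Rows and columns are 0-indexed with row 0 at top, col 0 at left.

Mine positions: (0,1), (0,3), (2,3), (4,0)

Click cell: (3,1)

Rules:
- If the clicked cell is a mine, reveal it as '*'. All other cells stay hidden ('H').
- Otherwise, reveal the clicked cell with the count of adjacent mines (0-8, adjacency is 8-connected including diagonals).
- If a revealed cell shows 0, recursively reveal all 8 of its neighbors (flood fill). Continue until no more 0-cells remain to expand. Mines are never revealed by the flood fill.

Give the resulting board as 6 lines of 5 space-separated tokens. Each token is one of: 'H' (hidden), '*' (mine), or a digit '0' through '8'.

H H H H H
H H H H H
H H H H H
H 1 H H H
H H H H H
H H H H H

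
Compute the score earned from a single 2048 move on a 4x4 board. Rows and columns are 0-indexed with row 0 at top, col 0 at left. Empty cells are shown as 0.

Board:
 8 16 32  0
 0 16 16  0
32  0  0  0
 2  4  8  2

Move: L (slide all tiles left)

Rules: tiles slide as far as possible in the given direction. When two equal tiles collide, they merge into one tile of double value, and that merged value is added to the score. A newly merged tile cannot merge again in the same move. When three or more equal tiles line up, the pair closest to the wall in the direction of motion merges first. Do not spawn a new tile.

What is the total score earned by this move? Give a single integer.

Slide left:
row 0: [8, 16, 32, 0] -> [8, 16, 32, 0]  score +0 (running 0)
row 1: [0, 16, 16, 0] -> [32, 0, 0, 0]  score +32 (running 32)
row 2: [32, 0, 0, 0] -> [32, 0, 0, 0]  score +0 (running 32)
row 3: [2, 4, 8, 2] -> [2, 4, 8, 2]  score +0 (running 32)
Board after move:
 8 16 32  0
32  0  0  0
32  0  0  0
 2  4  8  2

Answer: 32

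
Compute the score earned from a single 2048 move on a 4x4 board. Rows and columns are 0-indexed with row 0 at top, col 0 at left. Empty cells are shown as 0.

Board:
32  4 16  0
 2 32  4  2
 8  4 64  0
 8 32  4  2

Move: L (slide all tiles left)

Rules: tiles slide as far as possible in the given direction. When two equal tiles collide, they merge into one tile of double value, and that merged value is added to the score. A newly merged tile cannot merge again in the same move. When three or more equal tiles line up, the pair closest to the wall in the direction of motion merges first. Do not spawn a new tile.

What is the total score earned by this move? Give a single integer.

Slide left:
row 0: [32, 4, 16, 0] -> [32, 4, 16, 0]  score +0 (running 0)
row 1: [2, 32, 4, 2] -> [2, 32, 4, 2]  score +0 (running 0)
row 2: [8, 4, 64, 0] -> [8, 4, 64, 0]  score +0 (running 0)
row 3: [8, 32, 4, 2] -> [8, 32, 4, 2]  score +0 (running 0)
Board after move:
32  4 16  0
 2 32  4  2
 8  4 64  0
 8 32  4  2

Answer: 0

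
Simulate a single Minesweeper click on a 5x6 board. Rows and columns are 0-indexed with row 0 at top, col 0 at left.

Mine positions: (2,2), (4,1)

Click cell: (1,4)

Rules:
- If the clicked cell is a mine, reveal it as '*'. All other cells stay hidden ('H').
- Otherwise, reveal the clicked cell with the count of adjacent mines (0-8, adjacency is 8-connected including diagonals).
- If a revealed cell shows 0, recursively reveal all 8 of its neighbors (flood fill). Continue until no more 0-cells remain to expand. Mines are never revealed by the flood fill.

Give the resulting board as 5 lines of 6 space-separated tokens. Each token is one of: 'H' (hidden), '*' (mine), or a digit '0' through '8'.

0 0 0 0 0 0
0 1 1 1 0 0
0 1 H 1 0 0
1 2 2 1 0 0
H H 1 0 0 0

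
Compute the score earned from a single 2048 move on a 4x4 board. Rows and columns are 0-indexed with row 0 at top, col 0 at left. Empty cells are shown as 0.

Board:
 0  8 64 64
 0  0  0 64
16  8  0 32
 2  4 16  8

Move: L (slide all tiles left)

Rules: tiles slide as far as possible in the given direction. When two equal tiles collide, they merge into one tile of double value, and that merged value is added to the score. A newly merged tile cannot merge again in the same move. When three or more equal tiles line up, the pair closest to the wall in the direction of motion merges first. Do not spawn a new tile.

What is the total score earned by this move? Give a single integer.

Slide left:
row 0: [0, 8, 64, 64] -> [8, 128, 0, 0]  score +128 (running 128)
row 1: [0, 0, 0, 64] -> [64, 0, 0, 0]  score +0 (running 128)
row 2: [16, 8, 0, 32] -> [16, 8, 32, 0]  score +0 (running 128)
row 3: [2, 4, 16, 8] -> [2, 4, 16, 8]  score +0 (running 128)
Board after move:
  8 128   0   0
 64   0   0   0
 16   8  32   0
  2   4  16   8

Answer: 128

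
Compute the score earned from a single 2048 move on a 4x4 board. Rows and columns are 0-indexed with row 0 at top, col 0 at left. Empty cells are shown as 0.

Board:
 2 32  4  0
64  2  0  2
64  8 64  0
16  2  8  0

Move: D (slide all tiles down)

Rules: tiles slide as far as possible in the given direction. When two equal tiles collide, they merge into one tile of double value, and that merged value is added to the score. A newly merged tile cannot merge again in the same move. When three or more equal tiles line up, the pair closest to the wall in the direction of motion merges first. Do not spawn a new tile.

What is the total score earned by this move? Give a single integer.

Slide down:
col 0: [2, 64, 64, 16] -> [0, 2, 128, 16]  score +128 (running 128)
col 1: [32, 2, 8, 2] -> [32, 2, 8, 2]  score +0 (running 128)
col 2: [4, 0, 64, 8] -> [0, 4, 64, 8]  score +0 (running 128)
col 3: [0, 2, 0, 0] -> [0, 0, 0, 2]  score +0 (running 128)
Board after move:
  0  32   0   0
  2   2   4   0
128   8  64   0
 16   2   8   2

Answer: 128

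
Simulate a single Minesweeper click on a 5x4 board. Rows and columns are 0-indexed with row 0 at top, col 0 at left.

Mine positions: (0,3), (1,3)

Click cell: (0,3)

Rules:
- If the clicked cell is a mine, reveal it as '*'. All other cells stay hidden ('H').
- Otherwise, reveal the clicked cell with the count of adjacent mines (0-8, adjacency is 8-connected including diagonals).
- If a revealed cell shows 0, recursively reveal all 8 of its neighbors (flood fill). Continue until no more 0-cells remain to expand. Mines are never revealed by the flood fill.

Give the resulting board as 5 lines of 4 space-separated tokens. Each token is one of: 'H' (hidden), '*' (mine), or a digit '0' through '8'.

H H H *
H H H H
H H H H
H H H H
H H H H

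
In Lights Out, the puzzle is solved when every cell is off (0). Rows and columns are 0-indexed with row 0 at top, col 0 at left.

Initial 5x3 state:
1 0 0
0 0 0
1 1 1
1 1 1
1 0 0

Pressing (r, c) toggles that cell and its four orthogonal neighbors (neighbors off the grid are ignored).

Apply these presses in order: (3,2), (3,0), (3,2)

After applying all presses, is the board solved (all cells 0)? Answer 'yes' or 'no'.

After press 1 at (3,2):
1 0 0
0 0 0
1 1 0
1 0 0
1 0 1

After press 2 at (3,0):
1 0 0
0 0 0
0 1 0
0 1 0
0 0 1

After press 3 at (3,2):
1 0 0
0 0 0
0 1 1
0 0 1
0 0 0

Lights still on: 4

Answer: no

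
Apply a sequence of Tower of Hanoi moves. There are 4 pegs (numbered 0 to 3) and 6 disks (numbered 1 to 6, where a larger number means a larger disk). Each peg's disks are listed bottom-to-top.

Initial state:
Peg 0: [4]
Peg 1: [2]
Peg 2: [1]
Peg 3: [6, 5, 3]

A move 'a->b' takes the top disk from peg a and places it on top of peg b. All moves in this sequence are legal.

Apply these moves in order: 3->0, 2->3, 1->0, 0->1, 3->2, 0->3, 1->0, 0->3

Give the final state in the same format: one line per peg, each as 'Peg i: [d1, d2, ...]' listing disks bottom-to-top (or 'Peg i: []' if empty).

After move 1 (3->0):
Peg 0: [4, 3]
Peg 1: [2]
Peg 2: [1]
Peg 3: [6, 5]

After move 2 (2->3):
Peg 0: [4, 3]
Peg 1: [2]
Peg 2: []
Peg 3: [6, 5, 1]

After move 3 (1->0):
Peg 0: [4, 3, 2]
Peg 1: []
Peg 2: []
Peg 3: [6, 5, 1]

After move 4 (0->1):
Peg 0: [4, 3]
Peg 1: [2]
Peg 2: []
Peg 3: [6, 5, 1]

After move 5 (3->2):
Peg 0: [4, 3]
Peg 1: [2]
Peg 2: [1]
Peg 3: [6, 5]

After move 6 (0->3):
Peg 0: [4]
Peg 1: [2]
Peg 2: [1]
Peg 3: [6, 5, 3]

After move 7 (1->0):
Peg 0: [4, 2]
Peg 1: []
Peg 2: [1]
Peg 3: [6, 5, 3]

After move 8 (0->3):
Peg 0: [4]
Peg 1: []
Peg 2: [1]
Peg 3: [6, 5, 3, 2]

Answer: Peg 0: [4]
Peg 1: []
Peg 2: [1]
Peg 3: [6, 5, 3, 2]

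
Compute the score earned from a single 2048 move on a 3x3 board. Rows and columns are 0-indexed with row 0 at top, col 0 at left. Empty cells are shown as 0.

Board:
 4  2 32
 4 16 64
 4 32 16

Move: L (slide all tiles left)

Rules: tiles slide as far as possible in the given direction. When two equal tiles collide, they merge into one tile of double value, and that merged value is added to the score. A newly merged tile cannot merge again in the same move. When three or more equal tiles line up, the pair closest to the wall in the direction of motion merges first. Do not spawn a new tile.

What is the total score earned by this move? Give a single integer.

Slide left:
row 0: [4, 2, 32] -> [4, 2, 32]  score +0 (running 0)
row 1: [4, 16, 64] -> [4, 16, 64]  score +0 (running 0)
row 2: [4, 32, 16] -> [4, 32, 16]  score +0 (running 0)
Board after move:
 4  2 32
 4 16 64
 4 32 16

Answer: 0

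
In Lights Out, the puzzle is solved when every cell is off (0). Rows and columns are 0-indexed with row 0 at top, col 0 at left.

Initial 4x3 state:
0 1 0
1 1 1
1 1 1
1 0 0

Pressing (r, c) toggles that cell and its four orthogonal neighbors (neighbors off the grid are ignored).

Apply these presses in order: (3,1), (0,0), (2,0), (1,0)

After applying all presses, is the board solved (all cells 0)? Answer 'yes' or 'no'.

After press 1 at (3,1):
0 1 0
1 1 1
1 0 1
0 1 1

After press 2 at (0,0):
1 0 0
0 1 1
1 0 1
0 1 1

After press 3 at (2,0):
1 0 0
1 1 1
0 1 1
1 1 1

After press 4 at (1,0):
0 0 0
0 0 1
1 1 1
1 1 1

Lights still on: 7

Answer: no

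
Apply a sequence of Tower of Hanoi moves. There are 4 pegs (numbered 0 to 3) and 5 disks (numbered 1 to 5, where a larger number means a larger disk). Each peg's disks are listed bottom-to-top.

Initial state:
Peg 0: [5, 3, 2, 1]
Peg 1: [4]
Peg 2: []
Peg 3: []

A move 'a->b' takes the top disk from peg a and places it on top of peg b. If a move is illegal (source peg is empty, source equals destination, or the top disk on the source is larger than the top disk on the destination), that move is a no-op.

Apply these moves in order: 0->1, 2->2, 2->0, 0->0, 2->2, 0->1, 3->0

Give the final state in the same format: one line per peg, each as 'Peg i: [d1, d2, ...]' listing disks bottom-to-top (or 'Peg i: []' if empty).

Answer: Peg 0: [5, 3, 2]
Peg 1: [4, 1]
Peg 2: []
Peg 3: []

Derivation:
After move 1 (0->1):
Peg 0: [5, 3, 2]
Peg 1: [4, 1]
Peg 2: []
Peg 3: []

After move 2 (2->2):
Peg 0: [5, 3, 2]
Peg 1: [4, 1]
Peg 2: []
Peg 3: []

After move 3 (2->0):
Peg 0: [5, 3, 2]
Peg 1: [4, 1]
Peg 2: []
Peg 3: []

After move 4 (0->0):
Peg 0: [5, 3, 2]
Peg 1: [4, 1]
Peg 2: []
Peg 3: []

After move 5 (2->2):
Peg 0: [5, 3, 2]
Peg 1: [4, 1]
Peg 2: []
Peg 3: []

After move 6 (0->1):
Peg 0: [5, 3, 2]
Peg 1: [4, 1]
Peg 2: []
Peg 3: []

After move 7 (3->0):
Peg 0: [5, 3, 2]
Peg 1: [4, 1]
Peg 2: []
Peg 3: []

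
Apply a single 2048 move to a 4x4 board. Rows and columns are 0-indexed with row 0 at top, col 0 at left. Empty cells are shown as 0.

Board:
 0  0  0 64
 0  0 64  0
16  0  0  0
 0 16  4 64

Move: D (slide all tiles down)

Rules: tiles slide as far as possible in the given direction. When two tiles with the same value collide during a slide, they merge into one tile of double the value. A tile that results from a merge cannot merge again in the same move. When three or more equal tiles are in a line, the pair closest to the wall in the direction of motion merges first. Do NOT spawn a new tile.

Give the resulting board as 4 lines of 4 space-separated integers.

Answer:   0   0   0   0
  0   0   0   0
  0   0  64   0
 16  16   4 128

Derivation:
Slide down:
col 0: [0, 0, 16, 0] -> [0, 0, 0, 16]
col 1: [0, 0, 0, 16] -> [0, 0, 0, 16]
col 2: [0, 64, 0, 4] -> [0, 0, 64, 4]
col 3: [64, 0, 0, 64] -> [0, 0, 0, 128]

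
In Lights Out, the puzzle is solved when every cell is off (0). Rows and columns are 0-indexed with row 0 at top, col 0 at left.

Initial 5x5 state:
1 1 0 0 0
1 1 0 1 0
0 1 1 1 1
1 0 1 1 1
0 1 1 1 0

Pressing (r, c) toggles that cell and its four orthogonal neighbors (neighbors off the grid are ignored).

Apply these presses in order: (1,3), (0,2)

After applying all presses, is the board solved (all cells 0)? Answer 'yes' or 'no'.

After press 1 at (1,3):
1 1 0 1 0
1 1 1 0 1
0 1 1 0 1
1 0 1 1 1
0 1 1 1 0

After press 2 at (0,2):
1 0 1 0 0
1 1 0 0 1
0 1 1 0 1
1 0 1 1 1
0 1 1 1 0

Lights still on: 15

Answer: no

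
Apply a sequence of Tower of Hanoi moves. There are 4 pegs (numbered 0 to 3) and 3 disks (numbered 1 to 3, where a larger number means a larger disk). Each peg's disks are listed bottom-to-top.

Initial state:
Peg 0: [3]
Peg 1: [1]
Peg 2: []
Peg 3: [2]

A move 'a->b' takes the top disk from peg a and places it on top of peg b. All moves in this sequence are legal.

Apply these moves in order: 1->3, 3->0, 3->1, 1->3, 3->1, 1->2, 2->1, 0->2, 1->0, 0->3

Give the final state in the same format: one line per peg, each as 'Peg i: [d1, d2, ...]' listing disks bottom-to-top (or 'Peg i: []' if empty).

After move 1 (1->3):
Peg 0: [3]
Peg 1: []
Peg 2: []
Peg 3: [2, 1]

After move 2 (3->0):
Peg 0: [3, 1]
Peg 1: []
Peg 2: []
Peg 3: [2]

After move 3 (3->1):
Peg 0: [3, 1]
Peg 1: [2]
Peg 2: []
Peg 3: []

After move 4 (1->3):
Peg 0: [3, 1]
Peg 1: []
Peg 2: []
Peg 3: [2]

After move 5 (3->1):
Peg 0: [3, 1]
Peg 1: [2]
Peg 2: []
Peg 3: []

After move 6 (1->2):
Peg 0: [3, 1]
Peg 1: []
Peg 2: [2]
Peg 3: []

After move 7 (2->1):
Peg 0: [3, 1]
Peg 1: [2]
Peg 2: []
Peg 3: []

After move 8 (0->2):
Peg 0: [3]
Peg 1: [2]
Peg 2: [1]
Peg 3: []

After move 9 (1->0):
Peg 0: [3, 2]
Peg 1: []
Peg 2: [1]
Peg 3: []

After move 10 (0->3):
Peg 0: [3]
Peg 1: []
Peg 2: [1]
Peg 3: [2]

Answer: Peg 0: [3]
Peg 1: []
Peg 2: [1]
Peg 3: [2]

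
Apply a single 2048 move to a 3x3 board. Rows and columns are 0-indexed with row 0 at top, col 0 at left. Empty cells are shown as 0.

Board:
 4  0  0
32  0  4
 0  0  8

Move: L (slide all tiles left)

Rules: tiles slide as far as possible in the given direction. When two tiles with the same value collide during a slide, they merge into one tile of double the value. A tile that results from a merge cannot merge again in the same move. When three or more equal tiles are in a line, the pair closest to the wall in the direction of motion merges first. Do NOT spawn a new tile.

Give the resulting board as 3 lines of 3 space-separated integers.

Slide left:
row 0: [4, 0, 0] -> [4, 0, 0]
row 1: [32, 0, 4] -> [32, 4, 0]
row 2: [0, 0, 8] -> [8, 0, 0]

Answer:  4  0  0
32  4  0
 8  0  0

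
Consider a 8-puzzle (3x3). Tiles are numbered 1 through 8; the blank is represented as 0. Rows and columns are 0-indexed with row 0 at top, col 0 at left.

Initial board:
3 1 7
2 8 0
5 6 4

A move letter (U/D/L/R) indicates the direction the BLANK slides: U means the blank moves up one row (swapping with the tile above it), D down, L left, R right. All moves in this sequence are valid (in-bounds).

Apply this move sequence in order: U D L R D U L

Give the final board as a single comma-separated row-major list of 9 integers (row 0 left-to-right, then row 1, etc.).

After move 1 (U):
3 1 0
2 8 7
5 6 4

After move 2 (D):
3 1 7
2 8 0
5 6 4

After move 3 (L):
3 1 7
2 0 8
5 6 4

After move 4 (R):
3 1 7
2 8 0
5 6 4

After move 5 (D):
3 1 7
2 8 4
5 6 0

After move 6 (U):
3 1 7
2 8 0
5 6 4

After move 7 (L):
3 1 7
2 0 8
5 6 4

Answer: 3, 1, 7, 2, 0, 8, 5, 6, 4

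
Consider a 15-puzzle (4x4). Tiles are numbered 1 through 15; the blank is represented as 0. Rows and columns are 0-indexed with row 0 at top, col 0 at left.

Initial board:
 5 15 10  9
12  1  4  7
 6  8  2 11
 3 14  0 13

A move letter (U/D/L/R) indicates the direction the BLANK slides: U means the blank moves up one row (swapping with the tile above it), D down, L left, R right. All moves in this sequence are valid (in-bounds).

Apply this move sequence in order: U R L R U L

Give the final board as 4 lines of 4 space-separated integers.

After move 1 (U):
 5 15 10  9
12  1  4  7
 6  8  0 11
 3 14  2 13

After move 2 (R):
 5 15 10  9
12  1  4  7
 6  8 11  0
 3 14  2 13

After move 3 (L):
 5 15 10  9
12  1  4  7
 6  8  0 11
 3 14  2 13

After move 4 (R):
 5 15 10  9
12  1  4  7
 6  8 11  0
 3 14  2 13

After move 5 (U):
 5 15 10  9
12  1  4  0
 6  8 11  7
 3 14  2 13

After move 6 (L):
 5 15 10  9
12  1  0  4
 6  8 11  7
 3 14  2 13

Answer:  5 15 10  9
12  1  0  4
 6  8 11  7
 3 14  2 13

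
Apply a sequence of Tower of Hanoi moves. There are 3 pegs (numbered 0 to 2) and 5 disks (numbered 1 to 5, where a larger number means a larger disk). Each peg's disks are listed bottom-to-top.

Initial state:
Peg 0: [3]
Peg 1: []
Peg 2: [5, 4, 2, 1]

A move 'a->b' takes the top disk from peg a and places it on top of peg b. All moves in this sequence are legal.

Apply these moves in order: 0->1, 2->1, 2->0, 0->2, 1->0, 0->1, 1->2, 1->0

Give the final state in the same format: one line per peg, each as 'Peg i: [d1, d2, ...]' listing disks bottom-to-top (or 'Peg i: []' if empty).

After move 1 (0->1):
Peg 0: []
Peg 1: [3]
Peg 2: [5, 4, 2, 1]

After move 2 (2->1):
Peg 0: []
Peg 1: [3, 1]
Peg 2: [5, 4, 2]

After move 3 (2->0):
Peg 0: [2]
Peg 1: [3, 1]
Peg 2: [5, 4]

After move 4 (0->2):
Peg 0: []
Peg 1: [3, 1]
Peg 2: [5, 4, 2]

After move 5 (1->0):
Peg 0: [1]
Peg 1: [3]
Peg 2: [5, 4, 2]

After move 6 (0->1):
Peg 0: []
Peg 1: [3, 1]
Peg 2: [5, 4, 2]

After move 7 (1->2):
Peg 0: []
Peg 1: [3]
Peg 2: [5, 4, 2, 1]

After move 8 (1->0):
Peg 0: [3]
Peg 1: []
Peg 2: [5, 4, 2, 1]

Answer: Peg 0: [3]
Peg 1: []
Peg 2: [5, 4, 2, 1]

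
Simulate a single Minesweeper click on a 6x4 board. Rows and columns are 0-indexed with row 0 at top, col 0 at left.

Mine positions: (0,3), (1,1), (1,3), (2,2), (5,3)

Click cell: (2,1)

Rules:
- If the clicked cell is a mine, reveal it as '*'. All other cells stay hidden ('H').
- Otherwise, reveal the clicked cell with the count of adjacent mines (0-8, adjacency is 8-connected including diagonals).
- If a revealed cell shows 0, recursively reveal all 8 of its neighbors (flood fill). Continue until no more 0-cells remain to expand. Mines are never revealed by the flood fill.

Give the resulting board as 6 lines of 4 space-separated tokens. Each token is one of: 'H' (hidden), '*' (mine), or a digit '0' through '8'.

H H H H
H H H H
H 2 H H
H H H H
H H H H
H H H H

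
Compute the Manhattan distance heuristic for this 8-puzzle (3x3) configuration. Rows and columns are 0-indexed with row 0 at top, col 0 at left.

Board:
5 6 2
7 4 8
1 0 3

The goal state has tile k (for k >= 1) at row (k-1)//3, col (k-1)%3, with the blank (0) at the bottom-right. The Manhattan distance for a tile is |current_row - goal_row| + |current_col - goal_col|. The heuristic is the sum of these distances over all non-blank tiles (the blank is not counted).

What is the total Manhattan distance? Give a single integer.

Answer: 13

Derivation:
Tile 5: (0,0)->(1,1) = 2
Tile 6: (0,1)->(1,2) = 2
Tile 2: (0,2)->(0,1) = 1
Tile 7: (1,0)->(2,0) = 1
Tile 4: (1,1)->(1,0) = 1
Tile 8: (1,2)->(2,1) = 2
Tile 1: (2,0)->(0,0) = 2
Tile 3: (2,2)->(0,2) = 2
Sum: 2 + 2 + 1 + 1 + 1 + 2 + 2 + 2 = 13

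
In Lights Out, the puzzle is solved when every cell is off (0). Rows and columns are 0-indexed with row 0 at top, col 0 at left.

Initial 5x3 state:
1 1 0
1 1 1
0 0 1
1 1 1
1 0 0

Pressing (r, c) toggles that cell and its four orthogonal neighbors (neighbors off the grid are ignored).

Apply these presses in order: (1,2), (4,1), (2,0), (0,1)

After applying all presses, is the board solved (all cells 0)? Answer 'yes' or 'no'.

Answer: no

Derivation:
After press 1 at (1,2):
1 1 1
1 0 0
0 0 0
1 1 1
1 0 0

After press 2 at (4,1):
1 1 1
1 0 0
0 0 0
1 0 1
0 1 1

After press 3 at (2,0):
1 1 1
0 0 0
1 1 0
0 0 1
0 1 1

After press 4 at (0,1):
0 0 0
0 1 0
1 1 0
0 0 1
0 1 1

Lights still on: 6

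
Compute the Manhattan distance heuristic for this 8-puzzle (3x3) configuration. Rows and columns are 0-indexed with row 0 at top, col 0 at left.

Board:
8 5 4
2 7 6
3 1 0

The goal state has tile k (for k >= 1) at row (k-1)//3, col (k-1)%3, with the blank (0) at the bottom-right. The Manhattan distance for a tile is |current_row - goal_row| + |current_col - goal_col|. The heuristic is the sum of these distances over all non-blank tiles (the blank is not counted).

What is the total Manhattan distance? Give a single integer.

Answer: 18

Derivation:
Tile 8: (0,0)->(2,1) = 3
Tile 5: (0,1)->(1,1) = 1
Tile 4: (0,2)->(1,0) = 3
Tile 2: (1,0)->(0,1) = 2
Tile 7: (1,1)->(2,0) = 2
Tile 6: (1,2)->(1,2) = 0
Tile 3: (2,0)->(0,2) = 4
Tile 1: (2,1)->(0,0) = 3
Sum: 3 + 1 + 3 + 2 + 2 + 0 + 4 + 3 = 18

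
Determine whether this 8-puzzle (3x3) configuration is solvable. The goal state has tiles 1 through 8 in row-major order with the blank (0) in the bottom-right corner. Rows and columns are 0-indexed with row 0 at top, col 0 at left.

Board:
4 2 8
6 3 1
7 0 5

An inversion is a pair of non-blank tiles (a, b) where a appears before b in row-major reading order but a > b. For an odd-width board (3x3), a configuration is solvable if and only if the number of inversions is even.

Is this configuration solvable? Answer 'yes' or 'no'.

Answer: yes

Derivation:
Inversions (pairs i<j in row-major order where tile[i] > tile[j] > 0): 14
14 is even, so the puzzle is solvable.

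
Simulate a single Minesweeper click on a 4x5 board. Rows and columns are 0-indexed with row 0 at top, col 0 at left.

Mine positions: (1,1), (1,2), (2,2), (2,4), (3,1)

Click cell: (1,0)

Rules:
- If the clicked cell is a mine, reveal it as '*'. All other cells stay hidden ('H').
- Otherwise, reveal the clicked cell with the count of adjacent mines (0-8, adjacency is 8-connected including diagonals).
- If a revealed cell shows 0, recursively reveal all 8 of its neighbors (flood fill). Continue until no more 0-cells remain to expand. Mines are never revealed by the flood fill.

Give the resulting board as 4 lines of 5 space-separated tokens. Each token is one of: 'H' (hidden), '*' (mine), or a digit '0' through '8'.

H H H H H
1 H H H H
H H H H H
H H H H H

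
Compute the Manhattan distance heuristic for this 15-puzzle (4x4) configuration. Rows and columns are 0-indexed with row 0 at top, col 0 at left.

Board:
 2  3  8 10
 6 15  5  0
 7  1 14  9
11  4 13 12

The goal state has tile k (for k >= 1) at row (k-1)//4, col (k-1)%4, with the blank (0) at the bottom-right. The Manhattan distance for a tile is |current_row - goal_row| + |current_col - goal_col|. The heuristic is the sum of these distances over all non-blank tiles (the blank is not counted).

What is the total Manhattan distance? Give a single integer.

Answer: 36

Derivation:
Tile 2: (0,0)->(0,1) = 1
Tile 3: (0,1)->(0,2) = 1
Tile 8: (0,2)->(1,3) = 2
Tile 10: (0,3)->(2,1) = 4
Tile 6: (1,0)->(1,1) = 1
Tile 15: (1,1)->(3,2) = 3
Tile 5: (1,2)->(1,0) = 2
Tile 7: (2,0)->(1,2) = 3
Tile 1: (2,1)->(0,0) = 3
Tile 14: (2,2)->(3,1) = 2
Tile 9: (2,3)->(2,0) = 3
Tile 11: (3,0)->(2,2) = 3
Tile 4: (3,1)->(0,3) = 5
Tile 13: (3,2)->(3,0) = 2
Tile 12: (3,3)->(2,3) = 1
Sum: 1 + 1 + 2 + 4 + 1 + 3 + 2 + 3 + 3 + 2 + 3 + 3 + 5 + 2 + 1 = 36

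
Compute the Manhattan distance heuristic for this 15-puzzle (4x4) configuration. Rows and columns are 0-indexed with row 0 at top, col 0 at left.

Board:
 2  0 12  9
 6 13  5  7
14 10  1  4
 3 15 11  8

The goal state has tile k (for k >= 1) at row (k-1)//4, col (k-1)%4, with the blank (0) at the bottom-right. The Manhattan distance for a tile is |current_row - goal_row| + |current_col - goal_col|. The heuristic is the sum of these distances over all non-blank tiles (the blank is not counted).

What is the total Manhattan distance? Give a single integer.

Tile 2: at (0,0), goal (0,1), distance |0-0|+|0-1| = 1
Tile 12: at (0,2), goal (2,3), distance |0-2|+|2-3| = 3
Tile 9: at (0,3), goal (2,0), distance |0-2|+|3-0| = 5
Tile 6: at (1,0), goal (1,1), distance |1-1|+|0-1| = 1
Tile 13: at (1,1), goal (3,0), distance |1-3|+|1-0| = 3
Tile 5: at (1,2), goal (1,0), distance |1-1|+|2-0| = 2
Tile 7: at (1,3), goal (1,2), distance |1-1|+|3-2| = 1
Tile 14: at (2,0), goal (3,1), distance |2-3|+|0-1| = 2
Tile 10: at (2,1), goal (2,1), distance |2-2|+|1-1| = 0
Tile 1: at (2,2), goal (0,0), distance |2-0|+|2-0| = 4
Tile 4: at (2,3), goal (0,3), distance |2-0|+|3-3| = 2
Tile 3: at (3,0), goal (0,2), distance |3-0|+|0-2| = 5
Tile 15: at (3,1), goal (3,2), distance |3-3|+|1-2| = 1
Tile 11: at (3,2), goal (2,2), distance |3-2|+|2-2| = 1
Tile 8: at (3,3), goal (1,3), distance |3-1|+|3-3| = 2
Sum: 1 + 3 + 5 + 1 + 3 + 2 + 1 + 2 + 0 + 4 + 2 + 5 + 1 + 1 + 2 = 33

Answer: 33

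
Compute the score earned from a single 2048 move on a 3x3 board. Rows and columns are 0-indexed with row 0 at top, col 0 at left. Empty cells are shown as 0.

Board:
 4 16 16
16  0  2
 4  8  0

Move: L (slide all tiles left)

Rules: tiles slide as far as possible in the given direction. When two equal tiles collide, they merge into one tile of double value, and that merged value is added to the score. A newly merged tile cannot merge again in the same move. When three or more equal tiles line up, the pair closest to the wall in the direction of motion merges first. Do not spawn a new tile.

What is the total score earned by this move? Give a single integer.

Answer: 32

Derivation:
Slide left:
row 0: [4, 16, 16] -> [4, 32, 0]  score +32 (running 32)
row 1: [16, 0, 2] -> [16, 2, 0]  score +0 (running 32)
row 2: [4, 8, 0] -> [4, 8, 0]  score +0 (running 32)
Board after move:
 4 32  0
16  2  0
 4  8  0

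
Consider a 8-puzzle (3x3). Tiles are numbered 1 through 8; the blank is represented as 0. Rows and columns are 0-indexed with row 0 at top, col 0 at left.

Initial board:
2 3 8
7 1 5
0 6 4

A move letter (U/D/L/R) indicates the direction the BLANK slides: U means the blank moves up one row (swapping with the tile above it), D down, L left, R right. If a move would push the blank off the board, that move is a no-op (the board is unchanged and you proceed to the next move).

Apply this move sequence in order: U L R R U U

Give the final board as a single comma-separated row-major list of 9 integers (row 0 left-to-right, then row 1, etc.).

Answer: 2, 3, 0, 1, 5, 8, 7, 6, 4

Derivation:
After move 1 (U):
2 3 8
0 1 5
7 6 4

After move 2 (L):
2 3 8
0 1 5
7 6 4

After move 3 (R):
2 3 8
1 0 5
7 6 4

After move 4 (R):
2 3 8
1 5 0
7 6 4

After move 5 (U):
2 3 0
1 5 8
7 6 4

After move 6 (U):
2 3 0
1 5 8
7 6 4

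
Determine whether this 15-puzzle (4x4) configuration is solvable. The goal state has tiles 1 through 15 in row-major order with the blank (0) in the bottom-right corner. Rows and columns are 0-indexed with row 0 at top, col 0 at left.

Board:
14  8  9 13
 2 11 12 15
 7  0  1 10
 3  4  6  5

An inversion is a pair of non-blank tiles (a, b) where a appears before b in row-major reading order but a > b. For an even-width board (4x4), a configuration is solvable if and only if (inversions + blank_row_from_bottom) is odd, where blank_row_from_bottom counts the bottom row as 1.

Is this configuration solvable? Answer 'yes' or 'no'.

Inversions: 69
Blank is in row 2 (0-indexed from top), which is row 2 counting from the bottom (bottom = 1).
69 + 2 = 71, which is odd, so the puzzle is solvable.

Answer: yes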